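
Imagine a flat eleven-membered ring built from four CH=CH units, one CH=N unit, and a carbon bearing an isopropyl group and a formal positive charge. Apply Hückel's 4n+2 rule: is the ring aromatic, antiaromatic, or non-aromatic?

Aromatic

Check conjugation: every atom in a ring double bond is sp² and brings one electron to the p orbital; each sp² =N– keeps its lone pair in-plane and puts one electron into the π system; the carbocation has an empty p orbital — every position has a p orbital, so the cyclic π system is continuous.
Counting π electrons: 5 × 2 = 10 from the double-bond units + 0 from the C(isopropyl)(+) atom = 10.
With 10 π electrons (n = 2), the Hückel 4n+2 condition holds.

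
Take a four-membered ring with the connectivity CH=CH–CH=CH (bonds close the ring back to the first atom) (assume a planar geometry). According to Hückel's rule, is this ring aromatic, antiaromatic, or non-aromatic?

All ring atoms are sp² and supply a p orbital to the ring (the double-bond atoms are sp², each contributing one p electron); the conjugation is uninterrupted.
Adding the contributions, 2 × 2 = 4 from the 2 double-bond units.
4 = 4(1); a planar, fully conjugated 4n system is antiaromatic.
This is cyclobutadiene.

Antiaromatic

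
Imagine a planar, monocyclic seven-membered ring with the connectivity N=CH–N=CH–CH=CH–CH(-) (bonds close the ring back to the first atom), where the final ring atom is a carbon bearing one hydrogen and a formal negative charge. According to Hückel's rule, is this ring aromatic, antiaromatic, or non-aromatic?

Antiaromatic

All ring atoms are sp² and supply a p orbital to the ring (every atom in a ring double bond is sp² and brings one electron to the p orbital; the doubly-bonded nitrogens are pyridine-type — their lone pairs lie in the ring plane, leaving one electron in the p orbital; the carbanion's lone pair occupies the p orbital); the conjugation is uninterrupted.
Counting π electrons: 3 × 2 = 6 from the double-bond units + 2 from the CH(-) atom = 8.
8 is a 4n count (n = 2), so the planar conjugated ring is antiaromatic.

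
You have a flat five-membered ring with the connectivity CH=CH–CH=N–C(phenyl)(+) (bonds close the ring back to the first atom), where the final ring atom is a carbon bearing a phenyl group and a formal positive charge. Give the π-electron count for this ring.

4

Check conjugation: the double-bond atoms are sp², each contributing one p electron; the doubly-bonded nitrogens are pyridine-type — their lone pairs lie in the ring plane, leaving one electron in the p orbital; the carbocation has an empty p orbital — every position has a p orbital, so the cyclic π system is continuous.
Tallying contributions gives 2 × 2 = 4 from the double-bond units + 0 from the C(phenyl)(+) atom = 4.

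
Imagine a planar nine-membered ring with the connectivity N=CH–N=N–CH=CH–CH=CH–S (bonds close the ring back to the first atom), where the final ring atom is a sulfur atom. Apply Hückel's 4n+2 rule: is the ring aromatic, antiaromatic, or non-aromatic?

Every ring atom contributes a p orbital perpendicular to the ring (every atom in a ring double bond is sp² and brings one electron to the p orbital; each sp² =N– keeps its lone pair in-plane and puts one electron into the π system; the sulfur donates one lone pair from its p orbital), so the π system is cyclic and fully conjugated.
π-electron count: 4 × 2 = 8 from the double-bond units + 2 from the S atom = 10.
10 = 4(2) + 2, which satisfies Hückel's 4n+2 rule.

Aromatic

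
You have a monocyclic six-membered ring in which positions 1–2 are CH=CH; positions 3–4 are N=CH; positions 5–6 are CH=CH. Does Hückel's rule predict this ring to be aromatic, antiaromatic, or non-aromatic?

Aromatic

Every ring atom contributes a p orbital perpendicular to the ring (the double-bond atoms are sp², each contributing one p electron; each =N– nitrogen is pyridine-type (lone pair in the sp² plane, one electron in the p orbital)), so the π system is cyclic and fully conjugated.
Tallying contributions gives 3 × 2 = 6 from the 3 double-bond units.
Since 6 = 4·1 + 2, the ring meets the 4n+2 criterion.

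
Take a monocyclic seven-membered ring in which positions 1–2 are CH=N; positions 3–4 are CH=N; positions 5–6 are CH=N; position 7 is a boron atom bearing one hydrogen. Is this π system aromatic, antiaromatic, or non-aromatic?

Aromatic

The p orbitals form a continuous loop: every atom in a ring double bond is sp² and brings one electron to the p orbital; each =N– nitrogen is pyridine-type (lone pair in the sp² plane, one electron in the p orbital); the boron has an empty p orbital. The ring is fully conjugated.
Tallying contributions gives 3 × 2 = 6 from the double-bond units + 0 from the BH atom = 6.
That gives a 4n+2 count (6, n = 1).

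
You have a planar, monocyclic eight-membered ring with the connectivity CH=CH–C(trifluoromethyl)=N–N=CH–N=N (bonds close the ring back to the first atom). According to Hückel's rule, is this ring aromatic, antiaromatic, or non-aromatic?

Check conjugation: each doubly-bonded ring atom is sp² with one p-orbital electron; the doubly-bonded nitrogens are pyridine-type — their lone pairs lie in the ring plane, leaving one electron in the p orbital — every position has a p orbital, so the cyclic π system is continuous.
π-electron count: 4 × 2 = 8 from the 4 double-bond units.
A 4n π count (8, n = 2) in a planar conjugated ring means antiaromatic.

Antiaromatic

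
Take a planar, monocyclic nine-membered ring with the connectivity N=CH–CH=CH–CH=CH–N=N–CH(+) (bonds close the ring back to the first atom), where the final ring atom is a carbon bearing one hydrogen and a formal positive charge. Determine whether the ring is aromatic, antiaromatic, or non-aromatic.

Antiaromatic

The p orbitals form a continuous loop: every atom in a ring double bond is sp² and brings one electron to the p orbital; each =N– nitrogen is pyridine-type (lone pair in the sp² plane, one electron in the p orbital); the carbocation has an empty p orbital. The ring is fully conjugated.
π-electron count: 4 × 2 = 8 from the double-bond units + 0 from the CH(+) atom = 8.
A 4n π count (8, n = 2) in a planar conjugated ring means antiaromatic.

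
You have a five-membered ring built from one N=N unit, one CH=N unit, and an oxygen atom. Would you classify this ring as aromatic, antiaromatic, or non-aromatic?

The p orbitals form a continuous loop: each doubly-bonded ring atom is sp² with one p-orbital electron; each sp² =N– keeps its lone pair in-plane and puts one electron into the π system; the oxygen donates one lone pair from its p orbital. The ring is fully conjugated.
π-electron count: 2 × 2 = 4 from the double-bond units + 2 from the O atom = 6.
That gives a 4n+2 count (6, n = 1).

Aromatic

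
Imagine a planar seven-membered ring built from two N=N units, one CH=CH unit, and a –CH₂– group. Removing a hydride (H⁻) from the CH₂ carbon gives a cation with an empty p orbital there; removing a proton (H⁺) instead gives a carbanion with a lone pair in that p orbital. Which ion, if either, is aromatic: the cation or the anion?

The cation

Once that carbon is sp², every ring atom has a p orbital and both ions are fully conjugated.
Cation: 3 × 2 + 0 = 6 π electrons → 4(1)+2, aromatic.
Anion: 3 × 2 + 2 = 8 π electrons → 4(2), antiaromatic.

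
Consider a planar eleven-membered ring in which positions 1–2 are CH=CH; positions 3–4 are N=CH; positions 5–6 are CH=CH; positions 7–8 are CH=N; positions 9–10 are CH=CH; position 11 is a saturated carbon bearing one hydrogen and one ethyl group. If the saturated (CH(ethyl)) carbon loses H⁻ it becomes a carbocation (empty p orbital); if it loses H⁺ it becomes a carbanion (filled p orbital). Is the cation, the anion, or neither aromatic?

The cation

In both ions every ring atom is sp² and contributes a p orbital, so both rings are fully conjugated.
Cation: 5 × 2 + 0 = 10 π electrons → 4(2)+2, aromatic.
Anion: 5 × 2 + 2 = 12 π electrons → 4(3), antiaromatic.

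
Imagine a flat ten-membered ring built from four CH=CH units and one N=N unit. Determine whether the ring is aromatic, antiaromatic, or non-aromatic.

Check conjugation: every atom in a ring double bond is sp² and brings one electron to the p orbital; each sp² =N– keeps its lone pair in-plane and puts one electron into the π system — every position has a p orbital, so the cyclic π system is continuous.
π-electron count: 5 × 2 = 10 from the 5 double-bond units.
Since 10 = 4·2 + 2, the ring meets the 4n+2 criterion.

Aromatic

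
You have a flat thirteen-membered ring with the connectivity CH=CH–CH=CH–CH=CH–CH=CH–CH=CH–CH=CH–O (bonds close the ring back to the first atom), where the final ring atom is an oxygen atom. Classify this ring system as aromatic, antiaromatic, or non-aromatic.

Aromatic

All ring atoms are sp² and supply a p orbital to the ring (each doubly-bonded ring atom is sp² with one p-orbital electron; the oxygen donates one lone pair from its p orbital); the conjugation is uninterrupted.
Adding the contributions, 6 × 2 = 12 from the double-bond units + 2 from the O atom = 14.
Since 14 = 4·3 + 2, the ring meets the 4n+2 criterion.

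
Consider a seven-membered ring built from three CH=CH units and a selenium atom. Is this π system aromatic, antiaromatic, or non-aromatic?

Antiaromatic

Check conjugation: every atom in a ring double bond is sp² and brings one electron to the p orbital; the selenium donates one lone pair from its p orbital — every position has a p orbital, so the cyclic π system is continuous.
Counting π electrons: 3 × 2 = 6 from the double-bond units + 2 from the Se atom = 8.
A 4n π count (8, n = 2) in a planar conjugated ring means antiaromatic.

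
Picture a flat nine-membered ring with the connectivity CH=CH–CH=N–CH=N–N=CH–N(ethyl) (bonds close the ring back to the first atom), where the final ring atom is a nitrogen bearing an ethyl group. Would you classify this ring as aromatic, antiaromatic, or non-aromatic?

Aromatic

The p orbitals form a continuous loop: each doubly-bonded ring atom is sp² with one p-orbital electron; each =N– nitrogen is pyridine-type (lone pair in the sp² plane, one electron in the p orbital); the pyrrole-type nitrogen donates its lone pair from the p orbital. The ring is fully conjugated.
Tallying contributions gives 4 × 2 = 8 from the double-bond units + 2 from the N(ethyl) atom = 10.
10 = 4(2) + 2, which satisfies Hückel's 4n+2 rule.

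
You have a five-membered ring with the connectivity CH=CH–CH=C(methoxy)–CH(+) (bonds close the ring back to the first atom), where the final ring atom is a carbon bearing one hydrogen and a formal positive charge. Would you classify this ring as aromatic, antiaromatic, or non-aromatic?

Antiaromatic

All ring atoms are sp² and supply a p orbital to the ring (the double-bond atoms are sp², each contributing one p electron; the carbocation has an empty p orbital); the conjugation is uninterrupted.
Counting π electrons: 2 × 2 = 4 from the double-bond units + 0 from the CH(+) atom = 4.
4 = 4(1); a planar, fully conjugated 4n system is antiaromatic.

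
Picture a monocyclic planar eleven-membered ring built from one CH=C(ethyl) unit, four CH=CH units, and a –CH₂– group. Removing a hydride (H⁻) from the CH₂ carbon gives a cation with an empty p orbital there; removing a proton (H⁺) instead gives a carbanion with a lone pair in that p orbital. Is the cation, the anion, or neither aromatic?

In either ion the ring is fully conjugated: every atom, including the new sp² carbon, supplies a p orbital.
Cation: 5 × 2 + 0 = 10 π electrons → 4(2)+2, aromatic.
Anion: 5 × 2 + 2 = 12 π electrons → 4(3), antiaromatic.

The cation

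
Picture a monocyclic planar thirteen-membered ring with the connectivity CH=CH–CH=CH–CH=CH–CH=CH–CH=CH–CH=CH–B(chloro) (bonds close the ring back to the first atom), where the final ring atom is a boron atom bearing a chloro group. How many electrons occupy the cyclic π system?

12

Check conjugation: the double-bond atoms are sp², each contributing one p electron; the boron has an empty p orbital — every position has a p orbital, so the cyclic π system is continuous.
π-electron count: 6 × 2 = 12 from the double-bond units + 0 from the B(chloro) atom = 12.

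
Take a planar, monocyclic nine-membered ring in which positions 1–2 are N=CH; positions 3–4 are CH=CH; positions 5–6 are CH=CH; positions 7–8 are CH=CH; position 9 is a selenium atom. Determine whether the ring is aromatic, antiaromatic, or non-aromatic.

Aromatic

Every ring atom contributes a p orbital perpendicular to the ring (the double-bond atoms are sp², each contributing one p electron; each sp² =N– keeps its lone pair in-plane and puts one electron into the π system; the selenium donates one lone pair from its p orbital), so the π system is cyclic and fully conjugated.
Counting π electrons: 4 × 2 = 8 from the double-bond units + 2 from the Se atom = 10.
10 = 4(2) + 2, which satisfies Hückel's 4n+2 rule.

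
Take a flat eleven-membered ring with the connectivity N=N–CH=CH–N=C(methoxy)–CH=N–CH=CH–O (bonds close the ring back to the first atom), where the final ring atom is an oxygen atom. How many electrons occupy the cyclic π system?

12

Every ring atom contributes a p orbital perpendicular to the ring (each doubly-bonded ring atom is sp² with one p-orbital electron; each =N– nitrogen is pyridine-type (lone pair in the sp² plane, one electron in the p orbital); the oxygen donates one lone pair from its p orbital), so the π system is cyclic and fully conjugated.
Counting π electrons: 5 × 2 = 10 from the double-bond units + 2 from the O atom = 12.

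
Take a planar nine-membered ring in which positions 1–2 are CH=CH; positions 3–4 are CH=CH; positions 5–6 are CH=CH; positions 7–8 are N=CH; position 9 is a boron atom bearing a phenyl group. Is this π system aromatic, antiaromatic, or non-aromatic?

Antiaromatic

The p orbitals form a continuous loop: the double-bond atoms are sp², each contributing one p electron; the doubly-bonded nitrogens are pyridine-type — their lone pairs lie in the ring plane, leaving one electron in the p orbital; the boron has an empty p orbital. The ring is fully conjugated.
Counting π electrons: 4 × 2 = 8 from the double-bond units + 0 from the B(phenyl) atom = 8.
With 8 = 4·2 π electrons, Hückel's rule classifies the planar ring as antiaromatic.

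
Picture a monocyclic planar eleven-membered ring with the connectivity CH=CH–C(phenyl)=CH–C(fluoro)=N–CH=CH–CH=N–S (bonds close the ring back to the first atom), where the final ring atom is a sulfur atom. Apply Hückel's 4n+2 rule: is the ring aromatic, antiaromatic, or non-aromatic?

Check conjugation: every atom in a ring double bond is sp² and brings one electron to the p orbital; each =N– nitrogen is pyridine-type (lone pair in the sp² plane, one electron in the p orbital); the sulfur donates one lone pair from its p orbital — every position has a p orbital, so the cyclic π system is continuous.
Tallying contributions gives 5 × 2 = 10 from the double-bond units + 2 from the S atom = 12.
With 12 = 4·3 π electrons, Hückel's rule classifies the planar ring as antiaromatic.

Antiaromatic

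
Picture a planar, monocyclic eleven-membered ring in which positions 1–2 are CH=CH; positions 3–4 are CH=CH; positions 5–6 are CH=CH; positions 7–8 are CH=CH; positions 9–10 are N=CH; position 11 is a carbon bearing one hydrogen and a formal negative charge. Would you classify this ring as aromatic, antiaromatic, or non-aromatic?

All ring atoms are sp² and supply a p orbital to the ring (each doubly-bonded ring atom is sp² with one p-orbital electron; each =N– nitrogen is pyridine-type (lone pair in the sp² plane, one electron in the p orbital); the carbanion's lone pair occupies the p orbital); the conjugation is uninterrupted.
Counting π electrons: 5 × 2 = 10 from the double-bond units + 2 from the CH(-) atom = 12.
12 = 4(3); a planar, fully conjugated 4n system is antiaromatic.

Antiaromatic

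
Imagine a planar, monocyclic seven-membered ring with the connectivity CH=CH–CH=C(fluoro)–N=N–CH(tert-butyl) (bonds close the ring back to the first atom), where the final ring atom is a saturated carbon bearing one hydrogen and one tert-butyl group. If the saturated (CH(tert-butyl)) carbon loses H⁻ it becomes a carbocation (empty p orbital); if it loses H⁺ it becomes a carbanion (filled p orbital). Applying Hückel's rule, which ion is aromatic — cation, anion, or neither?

The cation

In either ion the ring is fully conjugated: every atom, including the new sp² carbon, supplies a p orbital.
Cation: 3 × 2 + 0 = 6 π electrons → 4(1)+2, aromatic.
Anion: 3 × 2 + 2 = 8 π electrons → 4(2), antiaromatic.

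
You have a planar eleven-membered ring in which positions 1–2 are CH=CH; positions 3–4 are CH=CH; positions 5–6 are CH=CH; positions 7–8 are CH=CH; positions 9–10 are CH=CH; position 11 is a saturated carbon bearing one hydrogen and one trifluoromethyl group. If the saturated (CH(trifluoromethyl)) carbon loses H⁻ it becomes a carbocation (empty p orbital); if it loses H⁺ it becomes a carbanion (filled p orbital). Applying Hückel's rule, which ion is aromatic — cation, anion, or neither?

The cation

Both ions have a continuous loop of p orbitals — each ring atom is sp².
Cation: 5 × 2 + 0 = 10 π electrons → 4(2)+2, aromatic.
Anion: 5 × 2 + 2 = 12 π electrons → 4(3), antiaromatic.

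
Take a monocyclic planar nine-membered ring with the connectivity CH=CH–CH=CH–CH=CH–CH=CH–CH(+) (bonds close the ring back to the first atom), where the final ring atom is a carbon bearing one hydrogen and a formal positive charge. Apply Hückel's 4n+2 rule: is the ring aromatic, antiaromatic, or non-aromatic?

The p orbitals form a continuous loop: the double-bond atoms are sp², each contributing one p electron; the carbocation has an empty p orbital. The ring is fully conjugated.
Adding the contributions, 4 × 2 = 8 from the double-bond units + 0 from the CH(+) atom = 8.
8 is a 4n count (n = 2), so the planar conjugated ring is antiaromatic.

Antiaromatic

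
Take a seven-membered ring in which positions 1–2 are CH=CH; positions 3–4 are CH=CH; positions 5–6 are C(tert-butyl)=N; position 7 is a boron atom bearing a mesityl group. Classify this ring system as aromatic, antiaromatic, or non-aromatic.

Aromatic

The p orbitals form a continuous loop: each doubly-bonded ring atom is sp² with one p-orbital electron; each sp² =N– keeps its lone pair in-plane and puts one electron into the π system; the boron has an empty p orbital. The ring is fully conjugated.
Adding the contributions, 3 × 2 = 6 from the double-bond units + 0 from the B(mesityl) atom = 6.
That gives a 4n+2 count (6, n = 1).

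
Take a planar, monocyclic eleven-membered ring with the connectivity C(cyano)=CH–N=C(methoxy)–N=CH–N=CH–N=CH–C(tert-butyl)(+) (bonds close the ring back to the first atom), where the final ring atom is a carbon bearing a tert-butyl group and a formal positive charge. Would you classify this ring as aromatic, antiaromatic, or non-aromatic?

Aromatic

The p orbitals form a continuous loop: the double-bond atoms are sp², each contributing one p electron; each =N– nitrogen is pyridine-type (lone pair in the sp² plane, one electron in the p orbital); the carbocation has an empty p orbital. The ring is fully conjugated.
π-electron count: 5 × 2 = 10 from the double-bond units + 0 from the C(tert-butyl)(+) atom = 10.
10 = 4(2) + 2, which satisfies Hückel's 4n+2 rule.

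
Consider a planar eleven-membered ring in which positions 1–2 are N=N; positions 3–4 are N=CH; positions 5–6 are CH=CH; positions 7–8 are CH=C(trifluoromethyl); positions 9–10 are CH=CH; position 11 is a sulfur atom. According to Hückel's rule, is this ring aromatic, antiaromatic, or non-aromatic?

All ring atoms are sp² and supply a p orbital to the ring (the double-bond atoms are sp², each contributing one p electron; each sp² =N– keeps its lone pair in-plane and puts one electron into the π system; the sulfur donates one lone pair from its p orbital); the conjugation is uninterrupted.
Tallying contributions gives 5 × 2 = 10 from the double-bond units + 2 from the S atom = 12.
With 12 = 4·3 π electrons, Hückel's rule classifies the planar ring as antiaromatic.

Antiaromatic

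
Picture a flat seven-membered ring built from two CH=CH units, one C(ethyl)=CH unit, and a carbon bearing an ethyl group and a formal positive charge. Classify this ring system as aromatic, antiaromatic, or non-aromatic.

Check conjugation: every atom in a ring double bond is sp² and brings one electron to the p orbital; the carbocation has an empty p orbital — every position has a p orbital, so the cyclic π system is continuous.
Tallying contributions gives 3 × 2 = 6 from the double-bond units + 0 from the C(ethyl)(+) atom = 6.
With 6 π electrons (n = 1), the Hückel 4n+2 condition holds.

Aromatic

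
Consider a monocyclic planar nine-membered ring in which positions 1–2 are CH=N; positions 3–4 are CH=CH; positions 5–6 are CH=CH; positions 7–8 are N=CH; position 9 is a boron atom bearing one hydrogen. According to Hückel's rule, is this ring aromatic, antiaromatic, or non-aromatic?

All ring atoms are sp² and supply a p orbital to the ring (every atom in a ring double bond is sp² and brings one electron to the p orbital; each sp² =N– keeps its lone pair in-plane and puts one electron into the π system; the boron has an empty p orbital); the conjugation is uninterrupted.
Adding the contributions, 4 × 2 = 8 from the double-bond units + 0 from the BH atom = 8.
A 4n π count (8, n = 2) in a planar conjugated ring means antiaromatic.

Antiaromatic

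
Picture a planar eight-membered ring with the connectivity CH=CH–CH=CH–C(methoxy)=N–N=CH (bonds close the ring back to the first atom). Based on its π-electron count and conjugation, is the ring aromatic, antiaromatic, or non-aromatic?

Check conjugation: the double-bond atoms are sp², each contributing one p electron; the doubly-bonded nitrogens are pyridine-type — their lone pairs lie in the ring plane, leaving one electron in the p orbital — every position has a p orbital, so the cyclic π system is continuous.
Counting π electrons: 4 × 2 = 8 from the 4 double-bond units.
8 is a 4n count (n = 2), so the planar conjugated ring is antiaromatic.

Antiaromatic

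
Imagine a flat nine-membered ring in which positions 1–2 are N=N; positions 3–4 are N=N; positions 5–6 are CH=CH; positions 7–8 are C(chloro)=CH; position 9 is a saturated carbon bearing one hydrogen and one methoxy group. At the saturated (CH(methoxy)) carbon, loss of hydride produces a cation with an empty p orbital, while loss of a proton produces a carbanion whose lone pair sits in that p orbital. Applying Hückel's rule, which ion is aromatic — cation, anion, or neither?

Both ions have a continuous loop of p orbitals — each ring atom is sp².
Cation: 4 × 2 + 0 = 8 π electrons → 4(2), antiaromatic.
Anion: 4 × 2 + 2 = 10 π electrons → 4(2)+2, aromatic.

The anion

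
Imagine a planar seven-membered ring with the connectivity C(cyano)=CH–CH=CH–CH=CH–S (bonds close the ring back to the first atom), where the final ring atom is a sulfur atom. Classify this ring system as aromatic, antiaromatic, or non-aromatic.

All ring atoms are sp² and supply a p orbital to the ring (each doubly-bonded ring atom is sp² with one p-orbital electron; the sulfur donates one lone pair from its p orbital); the conjugation is uninterrupted.
π-electron count: 3 × 2 = 6 from the double-bond units + 2 from the S atom = 8.
A 4n π count (8, n = 2) in a planar conjugated ring means antiaromatic.

Antiaromatic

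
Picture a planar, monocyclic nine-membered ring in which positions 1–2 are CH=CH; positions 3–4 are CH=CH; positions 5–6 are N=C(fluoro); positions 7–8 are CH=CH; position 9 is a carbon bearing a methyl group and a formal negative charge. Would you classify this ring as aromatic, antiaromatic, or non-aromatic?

The p orbitals form a continuous loop: each doubly-bonded ring atom is sp² with one p-orbital electron; each =N– nitrogen is pyridine-type (lone pair in the sp² plane, one electron in the p orbital); the carbanion's lone pair occupies the p orbital. The ring is fully conjugated.
Adding the contributions, 4 × 2 = 8 from the double-bond units + 2 from the C(methyl)(-) atom = 10.
That gives a 4n+2 count (10, n = 2).

Aromatic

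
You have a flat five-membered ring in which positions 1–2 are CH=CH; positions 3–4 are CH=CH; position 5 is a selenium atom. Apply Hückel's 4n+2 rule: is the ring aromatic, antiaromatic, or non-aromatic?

Aromatic

Check conjugation: each doubly-bonded ring atom is sp² with one p-orbital electron; the selenium donates one lone pair from its p orbital — every position has a p orbital, so the cyclic π system is continuous.
Counting π electrons: 2 × 2 = 4 from the double-bond units + 2 from the Se atom = 6.
6 = 4(1) + 2, which satisfies Hückel's 4n+2 rule.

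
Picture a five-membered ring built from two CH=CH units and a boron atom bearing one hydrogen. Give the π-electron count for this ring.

4

Every ring atom contributes a p orbital perpendicular to the ring (every atom in a ring double bond is sp² and brings one electron to the p orbital; the boron has an empty p orbital), so the π system is cyclic and fully conjugated.
Tallying contributions gives 2 × 2 = 4 from the double-bond units + 0 from the BH atom = 4.
(The species described is borole.)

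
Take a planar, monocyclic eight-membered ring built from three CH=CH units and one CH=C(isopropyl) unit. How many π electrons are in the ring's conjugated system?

8

The p orbitals form a continuous loop: every atom in a ring double bond is sp² and brings one electron to the p orbital. The ring is fully conjugated.
Adding the contributions, 4 × 2 = 8 from the 4 double-bond units.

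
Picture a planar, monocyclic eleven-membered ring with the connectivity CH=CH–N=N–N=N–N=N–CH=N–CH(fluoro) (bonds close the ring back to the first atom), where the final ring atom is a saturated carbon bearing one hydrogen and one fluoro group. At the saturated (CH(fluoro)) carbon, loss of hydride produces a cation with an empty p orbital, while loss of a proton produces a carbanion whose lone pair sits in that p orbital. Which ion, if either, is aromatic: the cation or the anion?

In either ion the ring is fully conjugated: every atom, including the new sp² carbon, supplies a p orbital.
Cation: 5 × 2 + 0 = 10 π electrons → 4(2)+2, aromatic.
Anion: 5 × 2 + 2 = 12 π electrons → 4(3), antiaromatic.

The cation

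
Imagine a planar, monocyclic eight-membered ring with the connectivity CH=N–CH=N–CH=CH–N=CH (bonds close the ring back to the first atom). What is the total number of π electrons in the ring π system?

8

All ring atoms are sp² and supply a p orbital to the ring (each doubly-bonded ring atom is sp² with one p-orbital electron; the doubly-bonded nitrogens are pyridine-type — their lone pairs lie in the ring plane, leaving one electron in the p orbital); the conjugation is uninterrupted.
Counting π electrons: 4 × 2 = 8 from the 4 double-bond units.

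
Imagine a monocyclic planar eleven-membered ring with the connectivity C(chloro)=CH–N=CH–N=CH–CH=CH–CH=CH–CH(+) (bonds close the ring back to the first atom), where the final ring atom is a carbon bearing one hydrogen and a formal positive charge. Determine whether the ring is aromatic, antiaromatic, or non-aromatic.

Aromatic

Check conjugation: each doubly-bonded ring atom is sp² with one p-orbital electron; each sp² =N– keeps its lone pair in-plane and puts one electron into the π system; the carbocation has an empty p orbital — every position has a p orbital, so the cyclic π system is continuous.
Tallying contributions gives 5 × 2 = 10 from the double-bond units + 0 from the CH(+) atom = 10.
10 = 4(2) + 2, which satisfies Hückel's 4n+2 rule.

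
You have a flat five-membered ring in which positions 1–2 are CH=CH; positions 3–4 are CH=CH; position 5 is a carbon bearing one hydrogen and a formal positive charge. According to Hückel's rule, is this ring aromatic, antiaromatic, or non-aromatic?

Antiaromatic

Check conjugation: the double-bond atoms are sp², each contributing one p electron; the carbocation has an empty p orbital — every position has a p orbital, so the cyclic π system is continuous.
π-electron count: 2 × 2 = 4 from the double-bond units + 0 from the CH(+) atom = 4.
4 = 4(1); a planar, fully conjugated 4n system is antiaromatic.
(The species described is the cyclopentadienyl cation.)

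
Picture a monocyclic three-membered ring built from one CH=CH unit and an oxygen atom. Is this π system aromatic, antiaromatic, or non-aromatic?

All ring atoms are sp² and supply a p orbital to the ring (each doubly-bonded ring atom is sp² with one p-orbital electron; the oxygen donates one lone pair from its p orbital); the conjugation is uninterrupted.
Tallying contributions gives 1 × 2 = 2 from the double-bond unit + 2 from the O atom = 4.
A 4n π count (4, n = 1) in a planar conjugated ring means antiaromatic.
(This ring is oxirene.)

Antiaromatic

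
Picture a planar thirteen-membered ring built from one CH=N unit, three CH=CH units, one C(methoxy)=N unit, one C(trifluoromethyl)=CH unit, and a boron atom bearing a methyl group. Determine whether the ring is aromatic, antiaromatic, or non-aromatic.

Antiaromatic

Every ring atom contributes a p orbital perpendicular to the ring (the double-bond atoms are sp², each contributing one p electron; each sp² =N– keeps its lone pair in-plane and puts one electron into the π system; the boron has an empty p orbital), so the π system is cyclic and fully conjugated.
Tallying contributions gives 6 × 2 = 12 from the double-bond units + 0 from the B(methyl) atom = 12.
With 12 = 4·3 π electrons, Hückel's rule classifies the planar ring as antiaromatic.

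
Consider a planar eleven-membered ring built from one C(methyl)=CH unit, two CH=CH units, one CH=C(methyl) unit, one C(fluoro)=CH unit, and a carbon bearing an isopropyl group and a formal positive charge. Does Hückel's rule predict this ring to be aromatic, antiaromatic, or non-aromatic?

Aromatic

Every ring atom contributes a p orbital perpendicular to the ring (the double-bond atoms are sp², each contributing one p electron; the carbocation has an empty p orbital), so the π system is cyclic and fully conjugated.
π-electron count: 5 × 2 = 10 from the double-bond units + 0 from the C(isopropyl)(+) atom = 10.
That gives a 4n+2 count (10, n = 2).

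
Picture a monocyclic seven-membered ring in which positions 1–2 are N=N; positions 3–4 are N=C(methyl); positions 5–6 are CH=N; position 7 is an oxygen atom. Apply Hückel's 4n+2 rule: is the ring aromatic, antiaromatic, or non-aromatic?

Antiaromatic

Check conjugation: each doubly-bonded ring atom is sp² with one p-orbital electron; the doubly-bonded nitrogens are pyridine-type — their lone pairs lie in the ring plane, leaving one electron in the p orbital; the oxygen donates one lone pair from its p orbital — every position has a p orbital, so the cyclic π system is continuous.
Tallying contributions gives 3 × 2 = 6 from the double-bond units + 2 from the O atom = 8.
A 4n π count (8, n = 2) in a planar conjugated ring means antiaromatic.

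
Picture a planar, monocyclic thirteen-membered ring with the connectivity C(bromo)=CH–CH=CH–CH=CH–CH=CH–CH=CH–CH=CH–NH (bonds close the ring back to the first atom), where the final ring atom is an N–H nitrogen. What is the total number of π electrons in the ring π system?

All ring atoms are sp² and supply a p orbital to the ring (every atom in a ring double bond is sp² and brings one electron to the p orbital; the pyrrole-type nitrogen donates its lone pair from the p orbital); the conjugation is uninterrupted.
Tallying contributions gives 6 × 2 = 12 from the double-bond units + 2 from the NH atom = 14.

14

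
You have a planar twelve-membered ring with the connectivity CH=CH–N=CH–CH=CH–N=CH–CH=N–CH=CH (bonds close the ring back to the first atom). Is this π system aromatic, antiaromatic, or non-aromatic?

Antiaromatic

The p orbitals form a continuous loop: each doubly-bonded ring atom is sp² with one p-orbital electron; each =N– nitrogen is pyridine-type (lone pair in the sp² plane, one electron in the p orbital). The ring is fully conjugated.
Counting π electrons: 6 × 2 = 12 from the 6 double-bond units.
12 is a 4n count (n = 3), so the planar conjugated ring is antiaromatic.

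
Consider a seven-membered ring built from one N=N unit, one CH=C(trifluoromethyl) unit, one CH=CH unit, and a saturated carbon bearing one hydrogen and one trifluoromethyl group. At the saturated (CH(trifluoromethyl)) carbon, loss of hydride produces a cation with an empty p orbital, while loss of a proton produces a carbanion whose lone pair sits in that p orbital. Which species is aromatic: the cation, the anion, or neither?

The cation

Both ions have a continuous loop of p orbitals — each ring atom is sp².
Cation: 3 × 2 + 0 = 6 π electrons → 4(1)+2, aromatic.
Anion: 3 × 2 + 2 = 8 π electrons → 4(2), antiaromatic.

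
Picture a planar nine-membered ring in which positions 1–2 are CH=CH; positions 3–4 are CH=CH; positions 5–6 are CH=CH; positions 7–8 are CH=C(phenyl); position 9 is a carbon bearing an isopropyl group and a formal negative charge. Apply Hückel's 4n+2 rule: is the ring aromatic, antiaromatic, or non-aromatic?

All ring atoms are sp² and supply a p orbital to the ring (the double-bond atoms are sp², each contributing one p electron; the carbanion's lone pair occupies the p orbital); the conjugation is uninterrupted.
Adding the contributions, 4 × 2 = 8 from the double-bond units + 2 from the C(isopropyl)(-) atom = 10.
10 = 4(2) + 2, which satisfies Hückel's 4n+2 rule.

Aromatic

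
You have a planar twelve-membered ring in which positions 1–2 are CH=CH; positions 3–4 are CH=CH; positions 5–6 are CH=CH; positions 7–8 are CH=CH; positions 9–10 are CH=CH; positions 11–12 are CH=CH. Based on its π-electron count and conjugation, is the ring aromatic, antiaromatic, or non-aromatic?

Every ring atom contributes a p orbital perpendicular to the ring (each doubly-bonded ring atom is sp² with one p-orbital electron), so the π system is cyclic and fully conjugated.
Counting π electrons: 6 × 2 = 12 from the 6 double-bond units.
12 = 4(3); a planar, fully conjugated 4n system is antiaromatic.

Antiaromatic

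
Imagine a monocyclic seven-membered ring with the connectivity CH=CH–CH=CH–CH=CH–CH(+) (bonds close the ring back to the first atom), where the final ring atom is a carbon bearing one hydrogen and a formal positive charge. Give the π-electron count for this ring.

6

Every ring atom contributes a p orbital perpendicular to the ring (every atom in a ring double bond is sp² and brings one electron to the p orbital; the carbocation has an empty p orbital), so the π system is cyclic and fully conjugated.
Tallying contributions gives 3 × 2 = 6 from the double-bond units + 0 from the CH(+) atom = 6.
This is the tropylium cation.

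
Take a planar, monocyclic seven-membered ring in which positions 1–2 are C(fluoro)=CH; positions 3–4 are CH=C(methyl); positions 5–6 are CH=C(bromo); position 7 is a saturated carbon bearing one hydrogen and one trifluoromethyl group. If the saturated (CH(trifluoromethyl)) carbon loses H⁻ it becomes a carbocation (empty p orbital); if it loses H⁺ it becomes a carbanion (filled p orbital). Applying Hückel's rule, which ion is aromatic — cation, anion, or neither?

The cation

Both ions have a continuous loop of p orbitals — each ring atom is sp².
Cation: 3 × 2 + 0 = 6 π electrons → 4(1)+2, aromatic.
Anion: 3 × 2 + 2 = 8 π electrons → 4(2), antiaromatic.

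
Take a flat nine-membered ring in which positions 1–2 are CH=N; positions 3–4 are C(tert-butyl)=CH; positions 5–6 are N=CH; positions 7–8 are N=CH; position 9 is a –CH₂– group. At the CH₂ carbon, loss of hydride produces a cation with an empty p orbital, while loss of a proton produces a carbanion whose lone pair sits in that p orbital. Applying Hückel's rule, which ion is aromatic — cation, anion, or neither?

Both ions have a continuous loop of p orbitals — each ring atom is sp².
Cation: 4 × 2 + 0 = 8 π electrons → 4(2), antiaromatic.
Anion: 4 × 2 + 2 = 10 π electrons → 4(2)+2, aromatic.

The anion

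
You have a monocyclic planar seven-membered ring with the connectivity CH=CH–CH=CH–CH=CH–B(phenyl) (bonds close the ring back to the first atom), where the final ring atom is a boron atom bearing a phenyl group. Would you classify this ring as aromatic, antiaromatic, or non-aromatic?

The p orbitals form a continuous loop: every atom in a ring double bond is sp² and brings one electron to the p orbital; the boron has an empty p orbital. The ring is fully conjugated.
Counting π electrons: 3 × 2 = 6 from the double-bond units + 0 from the B(phenyl) atom = 6.
Since 6 = 4·1 + 2, the ring meets the 4n+2 criterion.

Aromatic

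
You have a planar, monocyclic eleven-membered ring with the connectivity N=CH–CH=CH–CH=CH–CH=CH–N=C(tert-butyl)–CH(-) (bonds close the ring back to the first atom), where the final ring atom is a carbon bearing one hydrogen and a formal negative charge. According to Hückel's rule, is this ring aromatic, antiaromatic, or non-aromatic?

Every ring atom contributes a p orbital perpendicular to the ring (each doubly-bonded ring atom is sp² with one p-orbital electron; the doubly-bonded nitrogens are pyridine-type — their lone pairs lie in the ring plane, leaving one electron in the p orbital; the carbanion's lone pair occupies the p orbital), so the π system is cyclic and fully conjugated.
π-electron count: 5 × 2 = 10 from the double-bond units + 2 from the CH(-) atom = 12.
A 4n π count (12, n = 3) in a planar conjugated ring means antiaromatic.

Antiaromatic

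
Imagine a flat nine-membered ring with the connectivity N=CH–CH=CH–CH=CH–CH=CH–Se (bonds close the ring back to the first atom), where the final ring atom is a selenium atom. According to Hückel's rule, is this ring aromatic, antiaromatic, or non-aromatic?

Check conjugation: each doubly-bonded ring atom is sp² with one p-orbital electron; each =N– nitrogen is pyridine-type (lone pair in the sp² plane, one electron in the p orbital); the selenium donates one lone pair from its p orbital — every position has a p orbital, so the cyclic π system is continuous.
Tallying contributions gives 4 × 2 = 8 from the double-bond units + 2 from the Se atom = 10.
Since 10 = 4·2 + 2, the ring meets the 4n+2 criterion.

Aromatic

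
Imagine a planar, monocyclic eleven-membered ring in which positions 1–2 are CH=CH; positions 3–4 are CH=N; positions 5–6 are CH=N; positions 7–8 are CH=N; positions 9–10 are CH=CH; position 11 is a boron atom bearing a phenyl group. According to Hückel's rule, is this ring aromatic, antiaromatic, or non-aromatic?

Aromatic

Check conjugation: every atom in a ring double bond is sp² and brings one electron to the p orbital; each =N– nitrogen is pyridine-type (lone pair in the sp² plane, one electron in the p orbital); the boron has an empty p orbital — every position has a p orbital, so the cyclic π system is continuous.
Counting π electrons: 5 × 2 = 10 from the double-bond units + 0 from the B(phenyl) atom = 10.
10 = 4(2) + 2, which satisfies Hückel's 4n+2 rule.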